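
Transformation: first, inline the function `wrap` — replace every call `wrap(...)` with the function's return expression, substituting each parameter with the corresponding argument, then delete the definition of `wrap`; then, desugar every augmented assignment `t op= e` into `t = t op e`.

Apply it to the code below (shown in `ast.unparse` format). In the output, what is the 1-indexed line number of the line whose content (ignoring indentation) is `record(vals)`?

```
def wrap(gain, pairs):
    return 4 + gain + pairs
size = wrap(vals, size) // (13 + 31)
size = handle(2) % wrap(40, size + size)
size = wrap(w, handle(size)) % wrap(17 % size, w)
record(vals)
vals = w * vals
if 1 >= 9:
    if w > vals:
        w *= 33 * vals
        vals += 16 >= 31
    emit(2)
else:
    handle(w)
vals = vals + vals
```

Transformed code:
size = (4 + vals + size) // (13 + 31)
size = handle(2) % (4 + 40 + (size + size))
size = (4 + w + handle(size)) % (4 + 17 % size + w)
record(vals)
vals = w * vals
if 1 >= 9:
    if w > vals:
        w = w * (33 * vals)
        vals = vals + (16 >= 31)
    emit(2)
else:
    handle(w)
vals = vals + vals

4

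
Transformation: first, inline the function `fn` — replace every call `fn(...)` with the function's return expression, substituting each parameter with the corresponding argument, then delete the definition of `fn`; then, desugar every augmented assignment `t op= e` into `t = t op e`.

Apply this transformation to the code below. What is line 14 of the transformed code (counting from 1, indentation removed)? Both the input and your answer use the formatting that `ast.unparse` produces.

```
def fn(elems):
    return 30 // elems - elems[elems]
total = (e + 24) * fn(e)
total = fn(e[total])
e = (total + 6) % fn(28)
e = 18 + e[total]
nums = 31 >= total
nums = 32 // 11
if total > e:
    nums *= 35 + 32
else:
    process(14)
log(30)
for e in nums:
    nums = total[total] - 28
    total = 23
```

Transformed code:
total = (e + 24) * (30 // e - e[e])
total = 30 // e[total] - e[total][e[total]]
e = (total + 6) % (30 // 28 - 28[28])
e = 18 + e[total]
nums = 31 >= total
nums = 32 // 11
if total > e:
    nums = nums * (35 + 32)
else:
    process(14)
log(30)
for e in nums:
    nums = total[total] - 28
    total = 23

total = 23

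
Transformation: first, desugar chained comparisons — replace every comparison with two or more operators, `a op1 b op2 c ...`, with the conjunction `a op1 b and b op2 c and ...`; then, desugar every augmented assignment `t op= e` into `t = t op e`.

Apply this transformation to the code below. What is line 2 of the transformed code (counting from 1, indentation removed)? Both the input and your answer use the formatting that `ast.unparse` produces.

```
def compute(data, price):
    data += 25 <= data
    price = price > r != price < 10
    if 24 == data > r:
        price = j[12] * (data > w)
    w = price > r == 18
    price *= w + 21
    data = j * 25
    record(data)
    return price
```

Transformed code:
def compute(data, price):
    data = data + (25 <= data)
    price = price > r and r != price and (price < 10)
    if 24 == data and data > r:
        price = j[12] * (data > w)
    w = price > r and r == 18
    price = price * (w + 21)
    data = j * 25
    record(data)
    return price

data = data + (25 <= data)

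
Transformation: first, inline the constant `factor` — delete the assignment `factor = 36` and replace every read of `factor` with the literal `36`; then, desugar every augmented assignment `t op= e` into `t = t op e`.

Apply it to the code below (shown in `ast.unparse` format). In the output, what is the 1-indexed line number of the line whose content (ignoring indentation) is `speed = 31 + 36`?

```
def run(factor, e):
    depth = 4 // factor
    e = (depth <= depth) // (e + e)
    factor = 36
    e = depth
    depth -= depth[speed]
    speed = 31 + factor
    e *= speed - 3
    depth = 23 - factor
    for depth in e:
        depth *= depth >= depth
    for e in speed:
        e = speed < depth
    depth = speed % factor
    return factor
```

6

Transformed code:
def run(factor, e):
    depth = 4 // 36
    e = (depth <= depth) // (e + e)
    e = depth
    depth = depth - depth[speed]
    speed = 31 + 36
    e = e * (speed - 3)
    depth = 23 - 36
    for depth in e:
        depth = depth * (depth >= depth)
    for e in speed:
        e = speed < depth
    depth = speed % 36
    return 36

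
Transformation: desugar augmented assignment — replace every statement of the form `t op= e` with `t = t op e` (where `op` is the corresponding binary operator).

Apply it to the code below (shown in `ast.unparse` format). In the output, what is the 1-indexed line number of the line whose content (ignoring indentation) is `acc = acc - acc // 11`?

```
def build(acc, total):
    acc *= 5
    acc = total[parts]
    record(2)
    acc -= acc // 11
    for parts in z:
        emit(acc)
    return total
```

Transformed code:
def build(acc, total):
    acc = acc * 5
    acc = total[parts]
    record(2)
    acc = acc - acc // 11
    for parts in z:
        emit(acc)
    return total

5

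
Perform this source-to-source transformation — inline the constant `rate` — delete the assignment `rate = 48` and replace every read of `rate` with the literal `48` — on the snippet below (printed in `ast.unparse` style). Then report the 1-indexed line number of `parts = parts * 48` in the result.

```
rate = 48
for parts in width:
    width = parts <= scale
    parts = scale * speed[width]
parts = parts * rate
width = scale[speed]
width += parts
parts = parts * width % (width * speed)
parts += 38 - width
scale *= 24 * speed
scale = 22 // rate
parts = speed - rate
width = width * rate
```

4

Transformed code:
for parts in width:
    width = parts <= scale
    parts = scale * speed[width]
parts = parts * 48
width = scale[speed]
width += parts
parts = parts * width % (width * speed)
parts += 38 - width
scale *= 24 * speed
scale = 22 // 48
parts = speed - 48
width = width * 48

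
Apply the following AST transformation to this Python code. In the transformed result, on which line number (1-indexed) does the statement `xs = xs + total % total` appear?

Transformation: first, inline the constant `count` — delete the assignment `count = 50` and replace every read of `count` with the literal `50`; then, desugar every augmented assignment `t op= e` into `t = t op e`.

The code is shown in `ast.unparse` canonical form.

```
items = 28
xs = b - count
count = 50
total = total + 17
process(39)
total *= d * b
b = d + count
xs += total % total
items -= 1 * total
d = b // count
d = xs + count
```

Transformed code:
items = 28
xs = b - 50
total = total + 17
process(39)
total = total * (d * b)
b = d + 50
xs = xs + total % total
items = items - 1 * total
d = b // 50
d = xs + 50

7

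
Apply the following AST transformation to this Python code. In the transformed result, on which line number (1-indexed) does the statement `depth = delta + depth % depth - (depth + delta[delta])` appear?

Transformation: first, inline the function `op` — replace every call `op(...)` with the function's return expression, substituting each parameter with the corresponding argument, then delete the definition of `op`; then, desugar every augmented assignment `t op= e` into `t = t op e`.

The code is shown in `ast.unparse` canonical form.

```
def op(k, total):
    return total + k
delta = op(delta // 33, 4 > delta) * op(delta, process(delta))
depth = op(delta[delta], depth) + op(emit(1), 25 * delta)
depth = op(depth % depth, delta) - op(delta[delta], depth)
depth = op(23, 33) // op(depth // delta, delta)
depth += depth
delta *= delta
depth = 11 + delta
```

Transformed code:
delta = ((4 > delta) + delta // 33) * (process(delta) + delta)
depth = depth + delta[delta] + (25 * delta + emit(1))
depth = delta + depth % depth - (depth + delta[delta])
depth = (33 + 23) // (delta + depth // delta)
depth = depth + depth
delta = delta * delta
depth = 11 + delta

3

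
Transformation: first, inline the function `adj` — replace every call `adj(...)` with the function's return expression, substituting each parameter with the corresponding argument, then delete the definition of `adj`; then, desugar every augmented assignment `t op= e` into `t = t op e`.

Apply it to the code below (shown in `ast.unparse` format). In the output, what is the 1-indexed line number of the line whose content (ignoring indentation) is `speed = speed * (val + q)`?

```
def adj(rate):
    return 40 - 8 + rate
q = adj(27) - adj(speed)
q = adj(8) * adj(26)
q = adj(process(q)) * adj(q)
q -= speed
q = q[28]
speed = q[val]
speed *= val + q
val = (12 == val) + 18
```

Transformed code:
q = 40 - 8 + 27 - (40 - 8 + speed)
q = (40 - 8 + 8) * (40 - 8 + 26)
q = (40 - 8 + process(q)) * (40 - 8 + q)
q = q - speed
q = q[28]
speed = q[val]
speed = speed * (val + q)
val = (12 == val) + 18

7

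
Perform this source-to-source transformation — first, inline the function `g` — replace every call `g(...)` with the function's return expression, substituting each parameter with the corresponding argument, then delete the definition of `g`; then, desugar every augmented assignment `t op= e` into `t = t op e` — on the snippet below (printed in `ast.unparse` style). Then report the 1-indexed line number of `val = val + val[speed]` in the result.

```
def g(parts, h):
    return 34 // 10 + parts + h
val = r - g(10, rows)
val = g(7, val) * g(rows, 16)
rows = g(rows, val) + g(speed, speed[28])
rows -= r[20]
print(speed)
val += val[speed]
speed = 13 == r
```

Transformed code:
val = r - (34 // 10 + 10 + rows)
val = (34 // 10 + 7 + val) * (34 // 10 + rows + 16)
rows = 34 // 10 + rows + val + (34 // 10 + speed + speed[28])
rows = rows - r[20]
print(speed)
val = val + val[speed]
speed = 13 == r

6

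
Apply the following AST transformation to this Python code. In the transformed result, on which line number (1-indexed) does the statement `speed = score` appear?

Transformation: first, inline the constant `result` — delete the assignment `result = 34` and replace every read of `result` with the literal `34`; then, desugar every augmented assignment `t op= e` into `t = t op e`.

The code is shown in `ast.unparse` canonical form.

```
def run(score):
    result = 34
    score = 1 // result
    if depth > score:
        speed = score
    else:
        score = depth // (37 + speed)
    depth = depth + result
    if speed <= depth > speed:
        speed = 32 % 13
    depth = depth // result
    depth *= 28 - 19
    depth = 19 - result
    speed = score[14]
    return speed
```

Transformed code:
def run(score):
    score = 1 // 34
    if depth > score:
        speed = score
    else:
        score = depth // (37 + speed)
    depth = depth + 34
    if speed <= depth > speed:
        speed = 32 % 13
    depth = depth // 34
    depth = depth * (28 - 19)
    depth = 19 - 34
    speed = score[14]
    return speed

4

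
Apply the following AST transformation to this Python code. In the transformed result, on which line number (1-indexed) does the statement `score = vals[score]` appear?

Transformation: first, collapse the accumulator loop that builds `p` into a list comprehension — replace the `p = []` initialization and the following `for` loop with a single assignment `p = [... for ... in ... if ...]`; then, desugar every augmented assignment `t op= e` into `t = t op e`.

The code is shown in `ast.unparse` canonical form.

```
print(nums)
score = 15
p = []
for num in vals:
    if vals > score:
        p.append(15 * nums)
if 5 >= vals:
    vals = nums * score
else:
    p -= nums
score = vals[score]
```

8

Transformed code:
print(nums)
score = 15
p = [15 * nums for num in vals if vals > score]
if 5 >= vals:
    vals = nums * score
else:
    p = p - nums
score = vals[score]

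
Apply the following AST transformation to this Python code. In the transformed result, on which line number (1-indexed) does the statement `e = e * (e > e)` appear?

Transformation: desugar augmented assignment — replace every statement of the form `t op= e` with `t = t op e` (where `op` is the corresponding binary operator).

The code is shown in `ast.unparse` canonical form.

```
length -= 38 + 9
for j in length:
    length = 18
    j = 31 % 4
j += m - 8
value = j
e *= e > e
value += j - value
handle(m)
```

7

Transformed code:
length = length - (38 + 9)
for j in length:
    length = 18
    j = 31 % 4
j = j + (m - 8)
value = j
e = e * (e > e)
value = value + (j - value)
handle(m)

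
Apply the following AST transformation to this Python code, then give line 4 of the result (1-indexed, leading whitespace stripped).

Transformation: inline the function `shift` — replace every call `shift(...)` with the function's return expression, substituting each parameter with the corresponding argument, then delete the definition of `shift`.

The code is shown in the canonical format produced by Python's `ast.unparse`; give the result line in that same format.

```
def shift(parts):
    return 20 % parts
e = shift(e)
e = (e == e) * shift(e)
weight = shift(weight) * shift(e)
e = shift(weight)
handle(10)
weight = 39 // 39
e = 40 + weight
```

Transformed code:
e = 20 % e
e = (e == e) * (20 % e)
weight = 20 % weight * (20 % e)
e = 20 % weight
handle(10)
weight = 39 // 39
e = 40 + weight

e = 20 % weight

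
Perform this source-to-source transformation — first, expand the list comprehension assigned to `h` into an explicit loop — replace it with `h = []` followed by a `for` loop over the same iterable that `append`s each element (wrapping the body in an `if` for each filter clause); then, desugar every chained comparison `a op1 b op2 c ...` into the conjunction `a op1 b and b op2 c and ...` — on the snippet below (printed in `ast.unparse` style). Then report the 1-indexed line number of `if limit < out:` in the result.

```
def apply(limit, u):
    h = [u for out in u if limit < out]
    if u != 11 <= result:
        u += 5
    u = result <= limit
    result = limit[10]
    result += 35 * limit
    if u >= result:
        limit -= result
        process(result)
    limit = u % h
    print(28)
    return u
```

Transformed code:
def apply(limit, u):
    h = []
    for out in u:
        if limit < out:
            h.append(u)
    if u != 11 and 11 <= result:
        u += 5
    u = result <= limit
    result = limit[10]
    result += 35 * limit
    if u >= result:
        limit -= result
        process(result)
    limit = u % h
    print(28)
    return u

4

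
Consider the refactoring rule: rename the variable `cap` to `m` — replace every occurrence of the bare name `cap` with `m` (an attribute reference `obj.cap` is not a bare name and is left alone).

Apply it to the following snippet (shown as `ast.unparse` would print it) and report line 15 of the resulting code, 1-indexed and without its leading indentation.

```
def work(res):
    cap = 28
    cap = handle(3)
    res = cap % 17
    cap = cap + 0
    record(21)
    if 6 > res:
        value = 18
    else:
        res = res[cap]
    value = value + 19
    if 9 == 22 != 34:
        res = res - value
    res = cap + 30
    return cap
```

return m

Transformed code:
def work(res):
    m = 28
    m = handle(3)
    res = m % 17
    m = m + 0
    record(21)
    if 6 > res:
        value = 18
    else:
        res = res[m]
    value = value + 19
    if 9 == 22 != 34:
        res = res - value
    res = m + 30
    return m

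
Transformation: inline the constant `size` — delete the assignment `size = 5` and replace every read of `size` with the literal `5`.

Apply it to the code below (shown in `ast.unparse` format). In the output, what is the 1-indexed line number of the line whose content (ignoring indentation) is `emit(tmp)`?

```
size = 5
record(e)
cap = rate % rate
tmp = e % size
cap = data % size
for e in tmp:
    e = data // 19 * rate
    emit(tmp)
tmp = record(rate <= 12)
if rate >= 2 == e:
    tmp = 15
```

Transformed code:
record(e)
cap = rate % rate
tmp = e % 5
cap = data % 5
for e in tmp:
    e = data // 19 * rate
    emit(tmp)
tmp = record(rate <= 12)
if rate >= 2 == e:
    tmp = 15

7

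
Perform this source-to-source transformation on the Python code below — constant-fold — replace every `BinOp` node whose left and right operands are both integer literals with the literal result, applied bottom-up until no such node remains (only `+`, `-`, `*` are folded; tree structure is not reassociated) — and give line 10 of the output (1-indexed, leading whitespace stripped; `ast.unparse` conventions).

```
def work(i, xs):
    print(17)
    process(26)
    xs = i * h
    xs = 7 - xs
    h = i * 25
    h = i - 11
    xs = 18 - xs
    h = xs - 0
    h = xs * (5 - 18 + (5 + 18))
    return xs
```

Transformed code:
def work(i, xs):
    print(17)
    process(26)
    xs = i * h
    xs = 7 - xs
    h = i * 25
    h = i - 11
    xs = 18 - xs
    h = xs - 0
    h = xs * 10
    return xs

h = xs * 10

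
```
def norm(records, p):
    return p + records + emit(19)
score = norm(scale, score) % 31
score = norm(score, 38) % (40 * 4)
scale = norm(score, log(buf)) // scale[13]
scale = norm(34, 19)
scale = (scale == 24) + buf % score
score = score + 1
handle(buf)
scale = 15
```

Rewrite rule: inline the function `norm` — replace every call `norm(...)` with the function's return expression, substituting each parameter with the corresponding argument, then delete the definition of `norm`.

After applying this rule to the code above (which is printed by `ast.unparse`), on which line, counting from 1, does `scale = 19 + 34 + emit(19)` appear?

4

Transformed code:
score = (score + scale + emit(19)) % 31
score = (38 + score + emit(19)) % (40 * 4)
scale = (log(buf) + score + emit(19)) // scale[13]
scale = 19 + 34 + emit(19)
scale = (scale == 24) + buf % score
score = score + 1
handle(buf)
scale = 15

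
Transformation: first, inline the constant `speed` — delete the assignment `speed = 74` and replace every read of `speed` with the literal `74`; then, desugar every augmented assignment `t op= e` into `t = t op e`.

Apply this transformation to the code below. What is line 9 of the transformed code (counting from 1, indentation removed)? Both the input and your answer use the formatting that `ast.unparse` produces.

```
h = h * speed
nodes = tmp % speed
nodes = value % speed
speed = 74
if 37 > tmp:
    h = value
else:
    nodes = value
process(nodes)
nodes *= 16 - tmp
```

nodes = nodes * (16 - tmp)

Transformed code:
h = h * 74
nodes = tmp % 74
nodes = value % 74
if 37 > tmp:
    h = value
else:
    nodes = value
process(nodes)
nodes = nodes * (16 - tmp)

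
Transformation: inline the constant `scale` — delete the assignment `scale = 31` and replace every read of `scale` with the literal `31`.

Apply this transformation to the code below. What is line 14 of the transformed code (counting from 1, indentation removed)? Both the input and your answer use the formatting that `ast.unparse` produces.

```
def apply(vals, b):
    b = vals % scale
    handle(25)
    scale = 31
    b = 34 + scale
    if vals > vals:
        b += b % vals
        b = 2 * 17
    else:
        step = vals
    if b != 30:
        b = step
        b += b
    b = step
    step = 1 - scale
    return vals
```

Transformed code:
def apply(vals, b):
    b = vals % 31
    handle(25)
    b = 34 + 31
    if vals > vals:
        b += b % vals
        b = 2 * 17
    else:
        step = vals
    if b != 30:
        b = step
        b += b
    b = step
    step = 1 - 31
    return vals

step = 1 - 31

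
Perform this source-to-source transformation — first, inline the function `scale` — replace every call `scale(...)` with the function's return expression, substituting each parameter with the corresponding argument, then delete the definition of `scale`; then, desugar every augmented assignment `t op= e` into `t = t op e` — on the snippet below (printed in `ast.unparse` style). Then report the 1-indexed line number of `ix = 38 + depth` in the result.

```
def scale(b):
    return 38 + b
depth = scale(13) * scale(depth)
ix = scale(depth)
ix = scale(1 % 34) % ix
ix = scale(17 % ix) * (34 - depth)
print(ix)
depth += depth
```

Transformed code:
depth = (38 + 13) * (38 + depth)
ix = 38 + depth
ix = (38 + 1 % 34) % ix
ix = (38 + 17 % ix) * (34 - depth)
print(ix)
depth = depth + depth

2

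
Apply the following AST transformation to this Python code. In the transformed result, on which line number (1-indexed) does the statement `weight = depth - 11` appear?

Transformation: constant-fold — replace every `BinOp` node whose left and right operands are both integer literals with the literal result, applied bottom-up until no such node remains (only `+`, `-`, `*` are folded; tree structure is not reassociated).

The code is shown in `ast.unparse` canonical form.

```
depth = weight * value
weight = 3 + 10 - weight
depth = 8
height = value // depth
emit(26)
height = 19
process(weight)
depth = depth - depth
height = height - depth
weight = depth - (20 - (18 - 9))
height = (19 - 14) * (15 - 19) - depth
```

10

Transformed code:
depth = weight * value
weight = 13 - weight
depth = 8
height = value // depth
emit(26)
height = 19
process(weight)
depth = depth - depth
height = height - depth
weight = depth - 11
height = -20 - depth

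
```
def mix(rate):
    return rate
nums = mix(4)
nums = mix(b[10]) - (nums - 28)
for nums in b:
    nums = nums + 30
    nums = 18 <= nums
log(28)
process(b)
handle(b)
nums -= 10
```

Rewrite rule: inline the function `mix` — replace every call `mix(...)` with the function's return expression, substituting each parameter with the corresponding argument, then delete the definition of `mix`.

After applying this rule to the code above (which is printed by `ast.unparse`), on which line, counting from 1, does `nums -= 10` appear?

Transformed code:
nums = 4
nums = b[10] - (nums - 28)
for nums in b:
    nums = nums + 30
    nums = 18 <= nums
log(28)
process(b)
handle(b)
nums -= 10

9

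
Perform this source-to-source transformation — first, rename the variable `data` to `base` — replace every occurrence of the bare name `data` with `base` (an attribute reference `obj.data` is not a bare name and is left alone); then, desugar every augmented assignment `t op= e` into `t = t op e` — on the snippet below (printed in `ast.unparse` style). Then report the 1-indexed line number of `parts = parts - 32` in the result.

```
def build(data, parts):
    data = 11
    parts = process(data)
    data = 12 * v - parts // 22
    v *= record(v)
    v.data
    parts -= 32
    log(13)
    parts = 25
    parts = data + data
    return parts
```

7

Transformed code:
def build(base, parts):
    base = 11
    parts = process(base)
    base = 12 * v - parts // 22
    v = v * record(v)
    v.data
    parts = parts - 32
    log(13)
    parts = 25
    parts = base + base
    return parts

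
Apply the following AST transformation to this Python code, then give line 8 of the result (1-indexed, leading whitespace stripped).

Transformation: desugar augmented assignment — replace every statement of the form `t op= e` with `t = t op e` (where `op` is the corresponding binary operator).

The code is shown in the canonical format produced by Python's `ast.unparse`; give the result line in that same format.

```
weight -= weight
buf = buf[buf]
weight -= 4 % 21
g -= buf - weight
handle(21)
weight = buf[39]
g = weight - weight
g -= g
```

g = g - g

Transformed code:
weight = weight - weight
buf = buf[buf]
weight = weight - 4 % 21
g = g - (buf - weight)
handle(21)
weight = buf[39]
g = weight - weight
g = g - g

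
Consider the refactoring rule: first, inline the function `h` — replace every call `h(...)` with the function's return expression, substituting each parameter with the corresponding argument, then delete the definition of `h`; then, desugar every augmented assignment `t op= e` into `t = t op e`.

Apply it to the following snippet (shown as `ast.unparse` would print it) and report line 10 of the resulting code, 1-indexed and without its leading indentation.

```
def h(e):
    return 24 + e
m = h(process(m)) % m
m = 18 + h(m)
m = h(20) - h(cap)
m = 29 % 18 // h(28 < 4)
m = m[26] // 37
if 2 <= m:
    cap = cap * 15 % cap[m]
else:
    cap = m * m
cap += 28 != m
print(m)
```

Transformed code:
m = (24 + process(m)) % m
m = 18 + (24 + m)
m = 24 + 20 - (24 + cap)
m = 29 % 18 // (24 + (28 < 4))
m = m[26] // 37
if 2 <= m:
    cap = cap * 15 % cap[m]
else:
    cap = m * m
cap = cap + (28 != m)
print(m)

cap = cap + (28 != m)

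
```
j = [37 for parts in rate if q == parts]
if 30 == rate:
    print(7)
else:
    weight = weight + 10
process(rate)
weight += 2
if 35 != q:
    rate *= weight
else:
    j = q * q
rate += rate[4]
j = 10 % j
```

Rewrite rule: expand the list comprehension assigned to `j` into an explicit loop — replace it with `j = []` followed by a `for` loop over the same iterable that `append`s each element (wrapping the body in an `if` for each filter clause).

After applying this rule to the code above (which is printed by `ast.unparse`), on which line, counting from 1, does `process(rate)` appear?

Transformed code:
j = []
for parts in rate:
    if q == parts:
        j.append(37)
if 30 == rate:
    print(7)
else:
    weight = weight + 10
process(rate)
weight += 2
if 35 != q:
    rate *= weight
else:
    j = q * q
rate += rate[4]
j = 10 % j

9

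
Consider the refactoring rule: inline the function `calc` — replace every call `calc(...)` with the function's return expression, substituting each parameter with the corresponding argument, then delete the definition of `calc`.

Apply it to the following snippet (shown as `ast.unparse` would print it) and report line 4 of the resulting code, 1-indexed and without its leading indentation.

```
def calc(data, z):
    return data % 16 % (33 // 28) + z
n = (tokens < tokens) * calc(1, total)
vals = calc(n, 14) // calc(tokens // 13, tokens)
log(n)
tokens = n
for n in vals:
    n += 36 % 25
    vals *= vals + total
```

Transformed code:
n = (tokens < tokens) * (1 % 16 % (33 // 28) + total)
vals = (n % 16 % (33 // 28) + 14) // (tokens // 13 % 16 % (33 // 28) + tokens)
log(n)
tokens = n
for n in vals:
    n += 36 % 25
    vals *= vals + total

tokens = n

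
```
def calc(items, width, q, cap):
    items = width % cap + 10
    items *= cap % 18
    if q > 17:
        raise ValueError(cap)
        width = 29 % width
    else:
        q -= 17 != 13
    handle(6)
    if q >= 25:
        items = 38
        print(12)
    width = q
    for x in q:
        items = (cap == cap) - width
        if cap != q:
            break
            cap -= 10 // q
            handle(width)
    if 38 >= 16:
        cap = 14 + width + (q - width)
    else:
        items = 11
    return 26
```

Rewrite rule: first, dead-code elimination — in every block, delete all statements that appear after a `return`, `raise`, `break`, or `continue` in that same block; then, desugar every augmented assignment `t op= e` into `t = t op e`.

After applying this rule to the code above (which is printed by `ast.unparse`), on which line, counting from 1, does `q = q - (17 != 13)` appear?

Transformed code:
def calc(items, width, q, cap):
    items = width % cap + 10
    items = items * (cap % 18)
    if q > 17:
        raise ValueError(cap)
    else:
        q = q - (17 != 13)
    handle(6)
    if q >= 25:
        items = 38
        print(12)
    width = q
    for x in q:
        items = (cap == cap) - width
        if cap != q:
            break
    if 38 >= 16:
        cap = 14 + width + (q - width)
    else:
        items = 11
    return 26

7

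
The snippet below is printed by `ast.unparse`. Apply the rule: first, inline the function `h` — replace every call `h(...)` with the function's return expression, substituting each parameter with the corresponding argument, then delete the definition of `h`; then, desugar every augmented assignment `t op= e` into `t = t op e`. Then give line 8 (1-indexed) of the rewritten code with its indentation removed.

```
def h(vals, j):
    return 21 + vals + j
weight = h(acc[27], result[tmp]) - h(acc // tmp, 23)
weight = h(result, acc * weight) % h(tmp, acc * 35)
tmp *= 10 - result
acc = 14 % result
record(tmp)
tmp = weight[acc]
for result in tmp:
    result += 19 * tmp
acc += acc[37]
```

result = result + 19 * tmp

Transformed code:
weight = 21 + acc[27] + result[tmp] - (21 + acc // tmp + 23)
weight = (21 + result + acc * weight) % (21 + tmp + acc * 35)
tmp = tmp * (10 - result)
acc = 14 % result
record(tmp)
tmp = weight[acc]
for result in tmp:
    result = result + 19 * tmp
acc = acc + acc[37]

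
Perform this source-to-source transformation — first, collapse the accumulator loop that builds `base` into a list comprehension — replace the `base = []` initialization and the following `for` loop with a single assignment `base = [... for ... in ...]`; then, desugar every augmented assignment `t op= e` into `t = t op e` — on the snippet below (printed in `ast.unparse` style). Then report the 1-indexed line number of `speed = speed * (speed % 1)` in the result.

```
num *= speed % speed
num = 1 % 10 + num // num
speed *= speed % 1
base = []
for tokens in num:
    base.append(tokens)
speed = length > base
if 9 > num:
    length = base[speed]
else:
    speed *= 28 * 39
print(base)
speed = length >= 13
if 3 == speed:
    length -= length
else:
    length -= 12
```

Transformed code:
num = num * (speed % speed)
num = 1 % 10 + num // num
speed = speed * (speed % 1)
base = [tokens for tokens in num]
speed = length > base
if 9 > num:
    length = base[speed]
else:
    speed = speed * (28 * 39)
print(base)
speed = length >= 13
if 3 == speed:
    length = length - length
else:
    length = length - 12

3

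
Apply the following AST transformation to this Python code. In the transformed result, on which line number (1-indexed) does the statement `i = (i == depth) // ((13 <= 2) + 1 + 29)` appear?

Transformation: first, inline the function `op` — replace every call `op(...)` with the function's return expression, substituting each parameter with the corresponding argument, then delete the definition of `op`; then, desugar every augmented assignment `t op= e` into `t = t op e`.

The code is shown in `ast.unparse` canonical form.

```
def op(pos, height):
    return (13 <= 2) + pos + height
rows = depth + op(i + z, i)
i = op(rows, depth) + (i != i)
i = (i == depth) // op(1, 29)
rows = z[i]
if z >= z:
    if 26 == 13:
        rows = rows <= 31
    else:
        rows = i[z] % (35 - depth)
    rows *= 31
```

Transformed code:
rows = depth + ((13 <= 2) + (i + z) + i)
i = (13 <= 2) + rows + depth + (i != i)
i = (i == depth) // ((13 <= 2) + 1 + 29)
rows = z[i]
if z >= z:
    if 26 == 13:
        rows = rows <= 31
    else:
        rows = i[z] % (35 - depth)
    rows = rows * 31

3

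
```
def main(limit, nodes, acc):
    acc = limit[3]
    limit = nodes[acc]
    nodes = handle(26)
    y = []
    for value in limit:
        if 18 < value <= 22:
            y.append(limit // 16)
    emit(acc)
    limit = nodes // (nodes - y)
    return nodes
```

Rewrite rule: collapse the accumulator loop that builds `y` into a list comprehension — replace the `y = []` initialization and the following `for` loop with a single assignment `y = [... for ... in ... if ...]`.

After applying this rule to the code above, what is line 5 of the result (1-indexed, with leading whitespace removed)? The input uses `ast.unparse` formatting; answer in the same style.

y = [limit // 16 for value in limit if 18 < value <= 22]

Transformed code:
def main(limit, nodes, acc):
    acc = limit[3]
    limit = nodes[acc]
    nodes = handle(26)
    y = [limit // 16 for value in limit if 18 < value <= 22]
    emit(acc)
    limit = nodes // (nodes - y)
    return nodes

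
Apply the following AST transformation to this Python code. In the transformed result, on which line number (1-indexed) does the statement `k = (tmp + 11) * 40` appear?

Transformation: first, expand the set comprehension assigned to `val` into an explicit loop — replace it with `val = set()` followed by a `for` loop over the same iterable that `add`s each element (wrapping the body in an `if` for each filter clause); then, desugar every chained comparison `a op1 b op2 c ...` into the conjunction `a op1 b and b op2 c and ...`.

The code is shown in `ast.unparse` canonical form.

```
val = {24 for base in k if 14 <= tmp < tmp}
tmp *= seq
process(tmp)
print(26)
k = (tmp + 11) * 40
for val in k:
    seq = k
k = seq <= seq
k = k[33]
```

Transformed code:
val = set()
for base in k:
    if 14 <= tmp and tmp < tmp:
        val.add(24)
tmp *= seq
process(tmp)
print(26)
k = (tmp + 11) * 40
for val in k:
    seq = k
k = seq <= seq
k = k[33]

8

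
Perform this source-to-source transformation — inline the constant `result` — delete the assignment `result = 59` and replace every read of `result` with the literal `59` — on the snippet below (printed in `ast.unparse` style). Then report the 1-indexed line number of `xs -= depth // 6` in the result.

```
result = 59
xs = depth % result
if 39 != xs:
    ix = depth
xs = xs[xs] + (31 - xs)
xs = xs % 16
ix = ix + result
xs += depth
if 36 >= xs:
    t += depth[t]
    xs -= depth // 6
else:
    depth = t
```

Transformed code:
xs = depth % 59
if 39 != xs:
    ix = depth
xs = xs[xs] + (31 - xs)
xs = xs % 16
ix = ix + 59
xs += depth
if 36 >= xs:
    t += depth[t]
    xs -= depth // 6
else:
    depth = t

10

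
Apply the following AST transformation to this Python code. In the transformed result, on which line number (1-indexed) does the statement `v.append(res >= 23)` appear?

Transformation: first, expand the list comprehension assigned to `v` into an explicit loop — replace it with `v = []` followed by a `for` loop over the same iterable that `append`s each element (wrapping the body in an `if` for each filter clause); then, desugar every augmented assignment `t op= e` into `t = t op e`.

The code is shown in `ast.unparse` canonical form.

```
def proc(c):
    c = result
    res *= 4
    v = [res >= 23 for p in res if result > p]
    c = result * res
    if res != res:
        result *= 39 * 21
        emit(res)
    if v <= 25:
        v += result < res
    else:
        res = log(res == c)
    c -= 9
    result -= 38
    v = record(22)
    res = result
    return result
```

Transformed code:
def proc(c):
    c = result
    res = res * 4
    v = []
    for p in res:
        if result > p:
            v.append(res >= 23)
    c = result * res
    if res != res:
        result = result * (39 * 21)
        emit(res)
    if v <= 25:
        v = v + (result < res)
    else:
        res = log(res == c)
    c = c - 9
    result = result - 38
    v = record(22)
    res = result
    return result

7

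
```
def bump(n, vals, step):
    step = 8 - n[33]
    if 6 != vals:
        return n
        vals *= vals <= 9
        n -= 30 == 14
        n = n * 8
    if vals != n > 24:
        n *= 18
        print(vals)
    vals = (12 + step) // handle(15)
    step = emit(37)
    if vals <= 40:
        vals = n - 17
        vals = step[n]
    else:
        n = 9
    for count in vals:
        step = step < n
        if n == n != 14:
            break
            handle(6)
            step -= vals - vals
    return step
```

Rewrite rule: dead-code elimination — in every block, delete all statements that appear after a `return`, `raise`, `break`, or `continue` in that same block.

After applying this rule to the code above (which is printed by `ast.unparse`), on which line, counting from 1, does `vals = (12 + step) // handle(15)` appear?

Transformed code:
def bump(n, vals, step):
    step = 8 - n[33]
    if 6 != vals:
        return n
    if vals != n > 24:
        n *= 18
        print(vals)
    vals = (12 + step) // handle(15)
    step = emit(37)
    if vals <= 40:
        vals = n - 17
        vals = step[n]
    else:
        n = 9
    for count in vals:
        step = step < n
        if n == n != 14:
            break
    return step

8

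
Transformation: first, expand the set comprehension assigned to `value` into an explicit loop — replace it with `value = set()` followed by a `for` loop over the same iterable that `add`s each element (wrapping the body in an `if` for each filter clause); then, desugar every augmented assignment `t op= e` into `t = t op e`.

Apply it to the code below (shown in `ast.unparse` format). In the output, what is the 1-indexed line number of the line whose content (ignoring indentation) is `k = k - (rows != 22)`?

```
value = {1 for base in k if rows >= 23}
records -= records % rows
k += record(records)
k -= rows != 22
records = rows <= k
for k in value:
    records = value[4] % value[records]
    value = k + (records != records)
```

7

Transformed code:
value = set()
for base in k:
    if rows >= 23:
        value.add(1)
records = records - records % rows
k = k + record(records)
k = k - (rows != 22)
records = rows <= k
for k in value:
    records = value[4] % value[records]
    value = k + (records != records)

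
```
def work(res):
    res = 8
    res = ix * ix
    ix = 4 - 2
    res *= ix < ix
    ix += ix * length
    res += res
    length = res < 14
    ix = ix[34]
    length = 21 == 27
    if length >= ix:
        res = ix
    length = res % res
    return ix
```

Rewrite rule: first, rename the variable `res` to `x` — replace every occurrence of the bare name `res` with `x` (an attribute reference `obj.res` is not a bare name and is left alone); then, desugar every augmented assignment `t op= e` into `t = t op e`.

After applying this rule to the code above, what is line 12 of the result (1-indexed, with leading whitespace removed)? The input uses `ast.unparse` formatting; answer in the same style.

Transformed code:
def work(x):
    x = 8
    x = ix * ix
    ix = 4 - 2
    x = x * (ix < ix)
    ix = ix + ix * length
    x = x + x
    length = x < 14
    ix = ix[34]
    length = 21 == 27
    if length >= ix:
        x = ix
    length = x % x
    return ix

x = ix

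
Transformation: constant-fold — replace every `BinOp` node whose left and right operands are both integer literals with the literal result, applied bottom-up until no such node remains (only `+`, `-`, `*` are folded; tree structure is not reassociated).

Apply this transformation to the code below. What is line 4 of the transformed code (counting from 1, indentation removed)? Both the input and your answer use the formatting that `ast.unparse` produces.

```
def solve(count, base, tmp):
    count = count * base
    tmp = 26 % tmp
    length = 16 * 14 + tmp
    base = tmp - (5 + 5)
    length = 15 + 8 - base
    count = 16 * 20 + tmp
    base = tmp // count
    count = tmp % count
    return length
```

length = 224 + tmp

Transformed code:
def solve(count, base, tmp):
    count = count * base
    tmp = 26 % tmp
    length = 224 + tmp
    base = tmp - 10
    length = 23 - base
    count = 320 + tmp
    base = tmp // count
    count = tmp % count
    return length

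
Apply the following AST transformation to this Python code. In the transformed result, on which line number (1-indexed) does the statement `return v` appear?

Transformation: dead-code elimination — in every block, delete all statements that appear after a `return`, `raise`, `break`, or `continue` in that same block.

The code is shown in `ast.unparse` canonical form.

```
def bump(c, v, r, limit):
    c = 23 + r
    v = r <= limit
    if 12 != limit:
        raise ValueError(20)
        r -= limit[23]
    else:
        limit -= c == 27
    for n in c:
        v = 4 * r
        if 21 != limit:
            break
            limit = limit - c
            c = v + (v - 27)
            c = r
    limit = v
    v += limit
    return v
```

14

Transformed code:
def bump(c, v, r, limit):
    c = 23 + r
    v = r <= limit
    if 12 != limit:
        raise ValueError(20)
    else:
        limit -= c == 27
    for n in c:
        v = 4 * r
        if 21 != limit:
            break
    limit = v
    v += limit
    return v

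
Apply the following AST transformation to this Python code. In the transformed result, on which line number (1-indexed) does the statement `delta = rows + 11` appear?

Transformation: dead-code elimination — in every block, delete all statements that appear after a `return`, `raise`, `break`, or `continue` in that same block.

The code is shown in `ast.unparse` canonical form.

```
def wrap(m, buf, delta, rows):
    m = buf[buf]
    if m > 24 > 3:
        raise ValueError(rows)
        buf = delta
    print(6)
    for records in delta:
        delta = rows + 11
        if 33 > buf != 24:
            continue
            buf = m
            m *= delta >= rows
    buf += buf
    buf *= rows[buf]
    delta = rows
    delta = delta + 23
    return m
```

7

Transformed code:
def wrap(m, buf, delta, rows):
    m = buf[buf]
    if m > 24 > 3:
        raise ValueError(rows)
    print(6)
    for records in delta:
        delta = rows + 11
        if 33 > buf != 24:
            continue
    buf += buf
    buf *= rows[buf]
    delta = rows
    delta = delta + 23
    return m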